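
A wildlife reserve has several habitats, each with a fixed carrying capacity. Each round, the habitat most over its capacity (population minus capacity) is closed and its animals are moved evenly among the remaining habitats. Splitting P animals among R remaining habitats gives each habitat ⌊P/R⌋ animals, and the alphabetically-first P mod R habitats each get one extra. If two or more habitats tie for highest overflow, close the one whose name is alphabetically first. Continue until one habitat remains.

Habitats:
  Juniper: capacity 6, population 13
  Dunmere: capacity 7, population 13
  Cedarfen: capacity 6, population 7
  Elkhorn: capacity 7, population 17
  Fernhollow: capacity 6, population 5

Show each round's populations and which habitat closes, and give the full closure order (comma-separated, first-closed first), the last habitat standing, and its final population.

Round 1: Cedarfen=7 Dunmere=13 Elkhorn=17 Fernhollow=5 Juniper=13 → close Elkhorn (overflow 10)
  17÷4 = 4 each, +1 to first 1
Round 2: Cedarfen=12 Dunmere=17 Fernhollow=9 Juniper=17 → close Juniper (overflow 11)
  17÷3 = 5 each, +1 to first 2
Round 3: Cedarfen=18 Dunmere=23 Fernhollow=14 → close Dunmere (overflow 16)
  23÷2 = 11 each, +1 to first 1
Round 4: Cedarfen=30 Fernhollow=25 → close Cedarfen (overflow 24)
  30÷1 = 30 each, +1 to first 0

Closure order: Elkhorn, Juniper, Dunmere, Cedarfen
Last habitat: Fernhollow with 55 animals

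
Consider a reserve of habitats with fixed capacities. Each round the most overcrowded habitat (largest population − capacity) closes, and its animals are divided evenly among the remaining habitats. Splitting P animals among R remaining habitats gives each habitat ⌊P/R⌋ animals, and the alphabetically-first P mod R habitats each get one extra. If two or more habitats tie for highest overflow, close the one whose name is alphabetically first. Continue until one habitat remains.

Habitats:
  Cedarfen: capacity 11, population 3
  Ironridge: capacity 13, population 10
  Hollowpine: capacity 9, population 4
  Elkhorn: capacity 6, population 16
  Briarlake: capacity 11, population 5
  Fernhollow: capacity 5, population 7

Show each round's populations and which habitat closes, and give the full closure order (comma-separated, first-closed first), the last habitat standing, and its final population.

Closure order: Elkhorn, Fernhollow, Ironridge, Briarlake, Hollowpine
Last habitat: Cedarfen with 45 animals

Round 1: Briarlake=5 Cedarfen=3 Elkhorn=16 Fernhollow=7 Hollowpine=4 Ironridge=10 → close Elkhorn (overflow 10)
  16÷5 = 3 each, +1 to first 1
Round 2: Briarlake=9 Cedarfen=6 Fernhollow=10 Hollowpine=7 Ironridge=13 → close Fernhollow (overflow 5)
  10÷4 = 2 each, +1 to first 2
Round 3: Briarlake=12 Cedarfen=9 Hollowpine=9 Ironridge=15 → close Ironridge (overflow 2)
  15÷3 = 5 each, +1 to first 0
Round 4: Briarlake=17 Cedarfen=14 Hollowpine=14 → close Briarlake (overflow 6)
  17÷2 = 8 each, +1 to first 1
Round 5: Cedarfen=23 Hollowpine=22 → close Hollowpine (overflow 13)
  22÷1 = 22 each, +1 to first 0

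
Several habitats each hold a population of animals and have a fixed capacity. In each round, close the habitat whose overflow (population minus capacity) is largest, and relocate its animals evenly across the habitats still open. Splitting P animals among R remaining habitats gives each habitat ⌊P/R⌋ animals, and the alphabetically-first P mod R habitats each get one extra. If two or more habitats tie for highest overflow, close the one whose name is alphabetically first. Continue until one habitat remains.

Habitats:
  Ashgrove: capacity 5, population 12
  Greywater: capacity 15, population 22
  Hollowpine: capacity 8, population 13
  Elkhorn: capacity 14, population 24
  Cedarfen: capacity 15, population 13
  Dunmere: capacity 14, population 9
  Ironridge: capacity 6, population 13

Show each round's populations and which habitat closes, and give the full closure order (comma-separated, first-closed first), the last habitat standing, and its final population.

Round 1: Ashgrove=12 Cedarfen=13 Dunmere=9 Elkhorn=24 Greywater=22 Hollowpine=13 Ironridge=13 → close Elkhorn (overflow 10)
  24÷6 = 4 each, +1 to first 0
Round 2: Ashgrove=16 Cedarfen=17 Dunmere=13 Greywater=26 Hollowpine=17 Ironridge=17 → close Ashgrove (overflow 11)
  16÷5 = 3 each, +1 to first 1
Round 3: Cedarfen=21 Dunmere=16 Greywater=29 Hollowpine=20 Ironridge=20 → close Greywater (overflow 14)
  29÷4 = 7 each, +1 to first 1
Round 4: Cedarfen=29 Dunmere=23 Hollowpine=27 Ironridge=27 → close Ironridge (overflow 21)
  27÷3 = 9 each, +1 to first 0
Round 5: Cedarfen=38 Dunmere=32 Hollowpine=36 → close Hollowpine (overflow 28)
  36÷2 = 18 each, +1 to first 0
Round 6: Cedarfen=56 Dunmere=50 → close Cedarfen (overflow 41)
  56÷1 = 56 each, +1 to first 0

Closure order: Elkhorn, Ashgrove, Greywater, Ironridge, Hollowpine, Cedarfen
Last habitat: Dunmere with 106 animals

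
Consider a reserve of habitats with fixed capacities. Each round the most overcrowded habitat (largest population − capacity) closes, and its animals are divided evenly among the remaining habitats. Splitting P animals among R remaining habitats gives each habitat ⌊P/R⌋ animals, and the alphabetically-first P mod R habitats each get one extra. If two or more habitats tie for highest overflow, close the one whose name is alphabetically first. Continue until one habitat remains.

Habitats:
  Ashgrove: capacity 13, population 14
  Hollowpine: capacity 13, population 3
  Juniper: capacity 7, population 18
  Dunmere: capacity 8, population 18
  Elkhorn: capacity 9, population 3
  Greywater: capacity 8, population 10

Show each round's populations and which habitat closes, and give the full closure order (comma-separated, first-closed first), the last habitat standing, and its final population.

Round 1: Ashgrove=14 Dunmere=18 Elkhorn=3 Greywater=10 Hollowpine=3 Juniper=18 → close Juniper (overflow 11)
  18÷5 = 3 each, +1 to first 3
Round 2: Ashgrove=18 Dunmere=22 Elkhorn=7 Greywater=13 Hollowpine=6 → close Dunmere (overflow 14)
  22÷4 = 5 each, +1 to first 2
Round 3: Ashgrove=24 Elkhorn=13 Greywater=18 Hollowpine=11 → close Ashgrove (overflow 11)
  24÷3 = 8 each, +1 to first 0
Round 4: Elkhorn=21 Greywater=26 Hollowpine=19 → close Greywater (overflow 18)
  26÷2 = 13 each, +1 to first 0
Round 5: Elkhorn=34 Hollowpine=32 → close Elkhorn (overflow 25)
  34÷1 = 34 each, +1 to first 0

Closure order: Juniper, Dunmere, Ashgrove, Greywater, Elkhorn
Last habitat: Hollowpine with 66 animals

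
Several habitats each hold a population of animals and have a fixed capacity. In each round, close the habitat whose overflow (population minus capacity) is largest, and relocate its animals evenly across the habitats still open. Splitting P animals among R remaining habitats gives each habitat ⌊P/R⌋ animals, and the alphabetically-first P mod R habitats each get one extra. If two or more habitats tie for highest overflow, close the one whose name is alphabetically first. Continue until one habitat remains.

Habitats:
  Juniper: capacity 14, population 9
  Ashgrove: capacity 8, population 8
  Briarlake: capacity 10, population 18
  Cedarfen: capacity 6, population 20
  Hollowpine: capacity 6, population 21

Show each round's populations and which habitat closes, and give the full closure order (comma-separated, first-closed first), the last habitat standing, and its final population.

Round 1: Ashgrove=8 Briarlake=18 Cedarfen=20 Hollowpine=21 Juniper=9 → close Hollowpine (overflow 15)
  21÷4 = 5 each, +1 to first 1
Round 2: Ashgrove=14 Briarlake=23 Cedarfen=25 Juniper=14 → close Cedarfen (overflow 19)
  25÷3 = 8 each, +1 to first 1
Round 3: Ashgrove=23 Briarlake=31 Juniper=22 → close Briarlake (overflow 21)
  31÷2 = 15 each, +1 to first 1
Round 4: Ashgrove=39 Juniper=37 → close Ashgrove (overflow 31)
  39÷1 = 39 each, +1 to first 0

Closure order: Hollowpine, Cedarfen, Briarlake, Ashgrove
Last habitat: Juniper with 76 animals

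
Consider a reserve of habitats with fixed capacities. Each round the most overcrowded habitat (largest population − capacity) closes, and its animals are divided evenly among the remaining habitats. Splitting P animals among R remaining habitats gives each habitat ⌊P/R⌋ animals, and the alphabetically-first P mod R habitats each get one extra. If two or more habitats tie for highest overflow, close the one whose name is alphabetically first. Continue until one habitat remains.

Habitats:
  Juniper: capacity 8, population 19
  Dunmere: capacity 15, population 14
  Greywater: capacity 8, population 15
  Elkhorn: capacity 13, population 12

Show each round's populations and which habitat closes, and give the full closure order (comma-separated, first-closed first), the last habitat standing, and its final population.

Round 1: Dunmere=14 Elkhorn=12 Greywater=15 Juniper=19 → close Juniper (overflow 11)
  19÷3 = 6 each, +1 to first 1
Round 2: Dunmere=21 Elkhorn=18 Greywater=21 → close Greywater (overflow 13)
  21÷2 = 10 each, +1 to first 1
Round 3: Dunmere=32 Elkhorn=28 → close Dunmere (overflow 17)
  32÷1 = 32 each, +1 to first 0

Closure order: Juniper, Greywater, Dunmere
Last habitat: Elkhorn with 60 animals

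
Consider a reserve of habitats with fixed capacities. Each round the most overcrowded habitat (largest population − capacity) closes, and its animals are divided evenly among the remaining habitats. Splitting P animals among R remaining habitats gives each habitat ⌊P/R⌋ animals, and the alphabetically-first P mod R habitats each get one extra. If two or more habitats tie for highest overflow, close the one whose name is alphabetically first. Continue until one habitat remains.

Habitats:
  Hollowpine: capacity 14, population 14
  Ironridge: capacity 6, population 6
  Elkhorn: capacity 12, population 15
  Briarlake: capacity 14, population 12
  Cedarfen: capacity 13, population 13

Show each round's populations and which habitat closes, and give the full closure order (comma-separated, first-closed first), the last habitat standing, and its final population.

Round 1: Briarlake=12 Cedarfen=13 Elkhorn=15 Hollowpine=14 Ironridge=6 → close Elkhorn (overflow 3)
  15÷4 = 3 each, +1 to first 3
Round 2: Briarlake=16 Cedarfen=17 Hollowpine=18 Ironridge=9 → close Cedarfen (overflow 4)
  17÷3 = 5 each, +1 to first 2
Round 3: Briarlake=22 Hollowpine=24 Ironridge=14 → close Hollowpine (overflow 10)
  24÷2 = 12 each, +1 to first 0
Round 4: Briarlake=34 Ironridge=26 → close Briarlake (overflow 20)
  34÷1 = 34 each, +1 to first 0

Closure order: Elkhorn, Cedarfen, Hollowpine, Briarlake
Last habitat: Ironridge with 60 animals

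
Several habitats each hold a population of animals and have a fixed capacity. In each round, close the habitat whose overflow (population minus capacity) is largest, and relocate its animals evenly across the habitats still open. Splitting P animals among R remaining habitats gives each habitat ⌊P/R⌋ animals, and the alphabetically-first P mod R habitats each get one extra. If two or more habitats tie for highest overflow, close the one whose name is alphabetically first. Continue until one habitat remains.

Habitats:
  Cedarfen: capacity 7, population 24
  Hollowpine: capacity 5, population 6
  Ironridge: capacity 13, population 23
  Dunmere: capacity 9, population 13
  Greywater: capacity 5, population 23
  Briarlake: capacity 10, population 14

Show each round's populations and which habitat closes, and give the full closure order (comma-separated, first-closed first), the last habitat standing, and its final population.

Round 1: Briarlake=14 Cedarfen=24 Dunmere=13 Greywater=23 Hollowpine=6 Ironridge=23 → close Greywater (overflow 18)
  23÷5 = 4 each, +1 to first 3
Round 2: Briarlake=19 Cedarfen=29 Dunmere=18 Hollowpine=10 Ironridge=27 → close Cedarfen (overflow 22)
  29÷4 = 7 each, +1 to first 1
Round 3: Briarlake=27 Dunmere=25 Hollowpine=17 Ironridge=34 → close Ironridge (overflow 21)
  34÷3 = 11 each, +1 to first 1
Round 4: Briarlake=39 Dunmere=36 Hollowpine=28 → close Briarlake (overflow 29)
  39÷2 = 19 each, +1 to first 1
Round 5: Dunmere=56 Hollowpine=47 → close Dunmere (overflow 47)
  56÷1 = 56 each, +1 to first 0

Closure order: Greywater, Cedarfen, Ironridge, Briarlake, Dunmere
Last habitat: Hollowpine with 103 animals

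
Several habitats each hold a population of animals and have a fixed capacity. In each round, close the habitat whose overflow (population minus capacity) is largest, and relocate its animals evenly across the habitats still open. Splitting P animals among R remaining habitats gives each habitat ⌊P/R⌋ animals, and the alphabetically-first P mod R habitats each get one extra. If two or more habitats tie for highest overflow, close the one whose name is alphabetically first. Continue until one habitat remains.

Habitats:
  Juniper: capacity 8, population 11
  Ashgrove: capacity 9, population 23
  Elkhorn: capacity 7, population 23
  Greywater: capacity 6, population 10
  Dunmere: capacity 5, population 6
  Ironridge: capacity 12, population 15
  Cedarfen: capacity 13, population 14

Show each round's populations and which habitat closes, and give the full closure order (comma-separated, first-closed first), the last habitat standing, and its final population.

Closure order: Elkhorn, Ashgrove, Greywater, Ironridge, Cedarfen, Dunmere
Last habitat: Juniper with 102 animals

Round 1: Ashgrove=23 Cedarfen=14 Dunmere=6 Elkhorn=23 Greywater=10 Ironridge=15 Juniper=11 → close Elkhorn (overflow 16)
  23÷6 = 3 each, +1 to first 5
Round 2: Ashgrove=27 Cedarfen=18 Dunmere=10 Greywater=14 Ironridge=19 Juniper=14 → close Ashgrove (overflow 18)
  27÷5 = 5 each, +1 to first 2
Round 3: Cedarfen=24 Dunmere=16 Greywater=19 Ironridge=24 Juniper=19 → close Greywater (overflow 13)
  19÷4 = 4 each, +1 to first 3
Round 4: Cedarfen=29 Dunmere=21 Ironridge=29 Juniper=23 → close Ironridge (overflow 17)
  29÷3 = 9 each, +1 to first 2
Round 5: Cedarfen=39 Dunmere=31 Juniper=32 → close Cedarfen (overflow 26)
  39÷2 = 19 each, +1 to first 1
Round 6: Dunmere=51 Juniper=51 → close Dunmere (overflow 46)
  51÷1 = 51 each, +1 to first 0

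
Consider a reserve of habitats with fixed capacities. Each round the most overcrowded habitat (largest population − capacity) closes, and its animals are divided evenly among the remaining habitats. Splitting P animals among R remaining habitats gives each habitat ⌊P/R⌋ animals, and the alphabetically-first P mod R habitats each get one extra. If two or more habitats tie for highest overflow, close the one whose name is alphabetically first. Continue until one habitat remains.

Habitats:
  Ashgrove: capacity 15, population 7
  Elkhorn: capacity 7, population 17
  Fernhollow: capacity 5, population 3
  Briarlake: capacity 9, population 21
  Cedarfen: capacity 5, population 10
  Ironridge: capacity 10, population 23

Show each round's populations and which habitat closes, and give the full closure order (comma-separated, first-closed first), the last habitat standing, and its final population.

Round 1: Ashgrove=7 Briarlake=21 Cedarfen=10 Elkhorn=17 Fernhollow=3 Ironridge=23 → close Ironridge (overflow 13)
  23÷5 = 4 each, +1 to first 3
Round 2: Ashgrove=12 Briarlake=26 Cedarfen=15 Elkhorn=21 Fernhollow=7 → close Briarlake (overflow 17)
  26÷4 = 6 each, +1 to first 2
Round 3: Ashgrove=19 Cedarfen=22 Elkhorn=27 Fernhollow=13 → close Elkhorn (overflow 20)
  27÷3 = 9 each, +1 to first 0
Round 4: Ashgrove=28 Cedarfen=31 Fernhollow=22 → close Cedarfen (overflow 26)
  31÷2 = 15 each, +1 to first 1
Round 5: Ashgrove=44 Fernhollow=37 → close Fernhollow (overflow 32)
  37÷1 = 37 each, +1 to first 0

Closure order: Ironridge, Briarlake, Elkhorn, Cedarfen, Fernhollow
Last habitat: Ashgrove with 81 animals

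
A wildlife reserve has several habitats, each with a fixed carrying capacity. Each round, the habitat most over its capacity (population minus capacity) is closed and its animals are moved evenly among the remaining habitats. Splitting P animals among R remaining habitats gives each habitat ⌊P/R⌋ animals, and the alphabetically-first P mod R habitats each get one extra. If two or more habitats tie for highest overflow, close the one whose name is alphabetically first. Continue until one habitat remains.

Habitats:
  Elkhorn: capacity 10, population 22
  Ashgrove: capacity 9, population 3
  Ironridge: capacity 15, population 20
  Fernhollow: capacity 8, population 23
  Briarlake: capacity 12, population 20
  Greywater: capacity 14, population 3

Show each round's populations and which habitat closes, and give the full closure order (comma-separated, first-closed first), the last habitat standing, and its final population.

Round 1: Ashgrove=3 Briarlake=20 Elkhorn=22 Fernhollow=23 Greywater=3 Ironridge=20 → close Fernhollow (overflow 15)
  23÷5 = 4 each, +1 to first 3
Round 2: Ashgrove=8 Briarlake=25 Elkhorn=27 Greywater=7 Ironridge=24 → close Elkhorn (overflow 17)
  27÷4 = 6 each, +1 to first 3
Round 3: Ashgrove=15 Briarlake=32 Greywater=14 Ironridge=30 → close Briarlake (overflow 20)
  32÷3 = 10 each, +1 to first 2
Round 4: Ashgrove=26 Greywater=25 Ironridge=40 → close Ironridge (overflow 25)
  40÷2 = 20 each, +1 to first 0
Round 5: Ashgrove=46 Greywater=45 → close Ashgrove (overflow 37)
  46÷1 = 46 each, +1 to first 0

Closure order: Fernhollow, Elkhorn, Briarlake, Ironridge, Ashgrove
Last habitat: Greywater with 91 animals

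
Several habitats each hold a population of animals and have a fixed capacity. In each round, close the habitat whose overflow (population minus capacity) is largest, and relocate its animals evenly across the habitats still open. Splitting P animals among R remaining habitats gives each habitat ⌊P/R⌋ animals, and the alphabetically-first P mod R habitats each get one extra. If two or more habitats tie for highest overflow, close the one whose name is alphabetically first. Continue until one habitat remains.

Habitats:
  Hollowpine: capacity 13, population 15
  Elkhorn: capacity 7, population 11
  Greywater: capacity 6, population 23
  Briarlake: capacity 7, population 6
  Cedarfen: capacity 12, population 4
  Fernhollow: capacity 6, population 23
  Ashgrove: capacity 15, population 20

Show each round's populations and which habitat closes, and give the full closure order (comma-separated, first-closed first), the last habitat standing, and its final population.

Round 1: Ashgrove=20 Briarlake=6 Cedarfen=4 Elkhorn=11 Fernhollow=23 Greywater=23 Hollowpine=15 → close Fernhollow (overflow 17)
  23÷6 = 3 each, +1 to first 5
Round 2: Ashgrove=24 Briarlake=10 Cedarfen=8 Elkhorn=15 Greywater=27 Hollowpine=18 → close Greywater (overflow 21)
  27÷5 = 5 each, +1 to first 2
Round 3: Ashgrove=30 Briarlake=16 Cedarfen=13 Elkhorn=20 Hollowpine=23 → close Ashgrove (overflow 15)
  30÷4 = 7 each, +1 to first 2
Round 4: Briarlake=24 Cedarfen=21 Elkhorn=27 Hollowpine=30 → close Elkhorn (overflow 20)
  27÷3 = 9 each, +1 to first 0
Round 5: Briarlake=33 Cedarfen=30 Hollowpine=39 → close Briarlake (overflow 26)
  33÷2 = 16 each, +1 to first 1
Round 6: Cedarfen=47 Hollowpine=55 → close Hollowpine (overflow 42)
  55÷1 = 55 each, +1 to first 0

Closure order: Fernhollow, Greywater, Ashgrove, Elkhorn, Briarlake, Hollowpine
Last habitat: Cedarfen with 102 animals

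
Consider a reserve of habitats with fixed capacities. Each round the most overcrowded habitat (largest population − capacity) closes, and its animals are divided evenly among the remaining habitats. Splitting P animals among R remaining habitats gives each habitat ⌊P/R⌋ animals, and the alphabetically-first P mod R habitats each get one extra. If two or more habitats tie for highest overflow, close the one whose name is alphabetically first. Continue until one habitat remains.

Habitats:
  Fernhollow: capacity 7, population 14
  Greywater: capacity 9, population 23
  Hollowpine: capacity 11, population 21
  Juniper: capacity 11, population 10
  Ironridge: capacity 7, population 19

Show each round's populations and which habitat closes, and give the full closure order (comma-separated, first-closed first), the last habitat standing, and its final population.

Closure order: Greywater, Ironridge, Hollowpine, Fernhollow
Last habitat: Juniper with 87 animals

Round 1: Fernhollow=14 Greywater=23 Hollowpine=21 Ironridge=19 Juniper=10 → close Greywater (overflow 14)
  23÷4 = 5 each, +1 to first 3
Round 2: Fernhollow=20 Hollowpine=27 Ironridge=25 Juniper=15 → close Ironridge (overflow 18)
  25÷3 = 8 each, +1 to first 1
Round 3: Fernhollow=29 Hollowpine=35 Juniper=23 → close Hollowpine (overflow 24)
  35÷2 = 17 each, +1 to first 1
Round 4: Fernhollow=47 Juniper=40 → close Fernhollow (overflow 40)
  47÷1 = 47 each, +1 to first 0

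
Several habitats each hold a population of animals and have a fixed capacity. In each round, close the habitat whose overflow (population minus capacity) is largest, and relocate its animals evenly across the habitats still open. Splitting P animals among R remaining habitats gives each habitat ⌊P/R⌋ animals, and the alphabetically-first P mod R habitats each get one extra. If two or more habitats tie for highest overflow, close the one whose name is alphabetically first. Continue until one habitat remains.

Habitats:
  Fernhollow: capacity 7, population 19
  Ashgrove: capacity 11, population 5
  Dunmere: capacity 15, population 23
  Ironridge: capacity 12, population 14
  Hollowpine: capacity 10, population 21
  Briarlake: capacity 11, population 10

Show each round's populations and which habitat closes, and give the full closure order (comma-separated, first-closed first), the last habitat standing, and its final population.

Closure order: Fernhollow, Hollowpine, Dunmere, Ironridge, Briarlake
Last habitat: Ashgrove with 92 animals

Round 1: Ashgrove=5 Briarlake=10 Dunmere=23 Fernhollow=19 Hollowpine=21 Ironridge=14 → close Fernhollow (overflow 12)
  19÷5 = 3 each, +1 to first 4
Round 2: Ashgrove=9 Briarlake=14 Dunmere=27 Hollowpine=25 Ironridge=17 → close Hollowpine (overflow 15)
  25÷4 = 6 each, +1 to first 1
Round 3: Ashgrove=16 Briarlake=20 Dunmere=33 Ironridge=23 → close Dunmere (overflow 18)
  33÷3 = 11 each, +1 to first 0
Round 4: Ashgrove=27 Briarlake=31 Ironridge=34 → close Ironridge (overflow 22)
  34÷2 = 17 each, +1 to first 0
Round 5: Ashgrove=44 Briarlake=48 → close Briarlake (overflow 37)
  48÷1 = 48 each, +1 to first 0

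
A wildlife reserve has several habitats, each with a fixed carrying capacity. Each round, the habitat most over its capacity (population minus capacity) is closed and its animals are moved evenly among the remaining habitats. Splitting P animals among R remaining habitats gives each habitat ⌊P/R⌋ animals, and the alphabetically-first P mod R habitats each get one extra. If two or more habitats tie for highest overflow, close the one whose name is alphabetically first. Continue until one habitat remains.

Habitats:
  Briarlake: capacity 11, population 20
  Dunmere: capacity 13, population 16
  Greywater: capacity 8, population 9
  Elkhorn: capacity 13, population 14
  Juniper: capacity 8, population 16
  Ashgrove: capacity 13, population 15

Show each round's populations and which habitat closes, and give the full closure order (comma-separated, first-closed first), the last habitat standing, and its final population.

Round 1: Ashgrove=15 Briarlake=20 Dunmere=16 Elkhorn=14 Greywater=9 Juniper=16 → close Briarlake (overflow 9)
  20÷5 = 4 each, +1 to first 0
Round 2: Ashgrove=19 Dunmere=20 Elkhorn=18 Greywater=13 Juniper=20 → close Juniper (overflow 12)
  20÷4 = 5 each, +1 to first 0
Round 3: Ashgrove=24 Dunmere=25 Elkhorn=23 Greywater=18 → close Dunmere (overflow 12)
  25÷3 = 8 each, +1 to first 1
Round 4: Ashgrove=33 Elkhorn=31 Greywater=26 → close Ashgrove (overflow 20)
  33÷2 = 16 each, +1 to first 1
Round 5: Elkhorn=48 Greywater=42 → close Elkhorn (overflow 35)
  48÷1 = 48 each, +1 to first 0

Closure order: Briarlake, Juniper, Dunmere, Ashgrove, Elkhorn
Last habitat: Greywater with 90 animals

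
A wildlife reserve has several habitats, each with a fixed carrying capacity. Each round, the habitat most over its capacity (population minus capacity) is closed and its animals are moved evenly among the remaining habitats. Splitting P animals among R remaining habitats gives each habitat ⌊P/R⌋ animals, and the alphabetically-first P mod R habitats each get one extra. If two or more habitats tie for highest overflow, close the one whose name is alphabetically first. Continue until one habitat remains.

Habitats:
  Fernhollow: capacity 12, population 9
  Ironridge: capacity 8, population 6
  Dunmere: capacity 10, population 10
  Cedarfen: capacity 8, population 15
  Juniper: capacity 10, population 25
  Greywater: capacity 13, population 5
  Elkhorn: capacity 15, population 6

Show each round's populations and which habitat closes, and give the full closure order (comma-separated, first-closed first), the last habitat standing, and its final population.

Round 1: Cedarfen=15 Dunmere=10 Elkhorn=6 Fernhollow=9 Greywater=5 Ironridge=6 Juniper=25 → close Juniper (overflow 15)
  25÷6 = 4 each, +1 to first 1
Round 2: Cedarfen=20 Dunmere=14 Elkhorn=10 Fernhollow=13 Greywater=9 Ironridge=10 → close Cedarfen (overflow 12)
  20÷5 = 4 each, +1 to first 0
Round 3: Dunmere=18 Elkhorn=14 Fernhollow=17 Greywater=13 Ironridge=14 → close Dunmere (overflow 8)
  18÷4 = 4 each, +1 to first 2
Round 4: Elkhorn=19 Fernhollow=22 Greywater=17 Ironridge=18 → close Fernhollow (overflow 10)
  22÷3 = 7 each, +1 to first 1
Round 5: Elkhorn=27 Greywater=24 Ironridge=25 → close Ironridge (overflow 17)
  25÷2 = 12 each, +1 to first 1
Round 6: Elkhorn=40 Greywater=36 → close Elkhorn (overflow 25)
  40÷1 = 40 each, +1 to first 0

Closure order: Juniper, Cedarfen, Dunmere, Fernhollow, Ironridge, Elkhorn
Last habitat: Greywater with 76 animals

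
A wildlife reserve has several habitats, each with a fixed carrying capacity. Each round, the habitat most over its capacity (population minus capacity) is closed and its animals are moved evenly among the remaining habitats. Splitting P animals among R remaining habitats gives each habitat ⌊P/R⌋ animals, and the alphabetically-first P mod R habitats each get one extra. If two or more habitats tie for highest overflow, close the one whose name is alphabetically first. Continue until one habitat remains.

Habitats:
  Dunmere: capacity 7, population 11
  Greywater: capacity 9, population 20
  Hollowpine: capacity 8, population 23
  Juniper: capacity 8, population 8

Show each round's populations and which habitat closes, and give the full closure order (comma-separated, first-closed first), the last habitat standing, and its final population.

Closure order: Hollowpine, Greywater, Dunmere
Last habitat: Juniper with 62 animals

Round 1: Dunmere=11 Greywater=20 Hollowpine=23 Juniper=8 → close Hollowpine (overflow 15)
  23÷3 = 7 each, +1 to first 2
Round 2: Dunmere=19 Greywater=28 Juniper=15 → close Greywater (overflow 19)
  28÷2 = 14 each, +1 to first 0
Round 3: Dunmere=33 Juniper=29 → close Dunmere (overflow 26)
  33÷1 = 33 each, +1 to first 0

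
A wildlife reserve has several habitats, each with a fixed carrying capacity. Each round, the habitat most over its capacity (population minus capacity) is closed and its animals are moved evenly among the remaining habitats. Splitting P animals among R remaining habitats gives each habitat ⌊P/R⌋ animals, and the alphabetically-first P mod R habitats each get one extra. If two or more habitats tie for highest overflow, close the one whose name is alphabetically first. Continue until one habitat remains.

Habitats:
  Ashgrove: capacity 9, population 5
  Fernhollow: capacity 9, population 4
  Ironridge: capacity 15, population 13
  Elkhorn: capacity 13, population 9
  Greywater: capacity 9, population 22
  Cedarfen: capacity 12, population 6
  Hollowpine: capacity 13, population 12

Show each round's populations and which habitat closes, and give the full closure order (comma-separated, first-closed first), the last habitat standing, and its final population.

Round 1: Ashgrove=5 Cedarfen=6 Elkhorn=9 Fernhollow=4 Greywater=22 Hollowpine=12 Ironridge=13 → close Greywater (overflow 13)
  22÷6 = 3 each, +1 to first 4
Round 2: Ashgrove=9 Cedarfen=10 Elkhorn=13 Fernhollow=8 Hollowpine=15 Ironridge=16 → close Hollowpine (overflow 2)
  15÷5 = 3 each, +1 to first 0
Round 3: Ashgrove=12 Cedarfen=13 Elkhorn=16 Fernhollow=11 Ironridge=19 → close Ironridge (overflow 4)
  19÷4 = 4 each, +1 to first 3
Round 4: Ashgrove=17 Cedarfen=18 Elkhorn=21 Fernhollow=15 → close Ashgrove (overflow 8)
  17÷3 = 5 each, +1 to first 2
Round 5: Cedarfen=24 Elkhorn=27 Fernhollow=20 → close Elkhorn (overflow 14)
  27÷2 = 13 each, +1 to first 1
Round 6: Cedarfen=38 Fernhollow=33 → close Cedarfen (overflow 26)
  38÷1 = 38 each, +1 to first 0

Closure order: Greywater, Hollowpine, Ironridge, Ashgrove, Elkhorn, Cedarfen
Last habitat: Fernhollow with 71 animals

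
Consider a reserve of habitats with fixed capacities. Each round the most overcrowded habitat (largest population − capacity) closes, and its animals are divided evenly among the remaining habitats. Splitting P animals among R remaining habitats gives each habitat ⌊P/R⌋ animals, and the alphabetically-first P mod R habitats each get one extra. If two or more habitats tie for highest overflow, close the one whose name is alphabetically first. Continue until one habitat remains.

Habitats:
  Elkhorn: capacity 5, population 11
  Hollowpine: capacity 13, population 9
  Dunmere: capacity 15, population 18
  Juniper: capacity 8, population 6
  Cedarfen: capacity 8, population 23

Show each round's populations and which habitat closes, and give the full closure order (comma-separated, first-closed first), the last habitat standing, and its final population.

Round 1: Cedarfen=23 Dunmere=18 Elkhorn=11 Hollowpine=9 Juniper=6 → close Cedarfen (overflow 15)
  23÷4 = 5 each, +1 to first 3
Round 2: Dunmere=24 Elkhorn=17 Hollowpine=15 Juniper=11 → close Elkhorn (overflow 12)
  17÷3 = 5 each, +1 to first 2
Round 3: Dunmere=30 Hollowpine=21 Juniper=16 → close Dunmere (overflow 15)
  30÷2 = 15 each, +1 to first 0
Round 4: Hollowpine=36 Juniper=31 → close Hollowpine (overflow 23)
  36÷1 = 36 each, +1 to first 0

Closure order: Cedarfen, Elkhorn, Dunmere, Hollowpine
Last habitat: Juniper with 67 animals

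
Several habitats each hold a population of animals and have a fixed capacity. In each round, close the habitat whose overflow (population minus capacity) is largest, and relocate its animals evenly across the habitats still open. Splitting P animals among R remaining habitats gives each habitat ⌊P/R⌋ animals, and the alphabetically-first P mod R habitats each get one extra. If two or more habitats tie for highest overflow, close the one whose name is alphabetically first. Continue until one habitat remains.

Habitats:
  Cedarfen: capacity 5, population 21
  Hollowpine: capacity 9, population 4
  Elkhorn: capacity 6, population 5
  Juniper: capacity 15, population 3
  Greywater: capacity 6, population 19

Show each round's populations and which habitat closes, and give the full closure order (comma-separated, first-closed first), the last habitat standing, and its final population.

Closure order: Cedarfen, Greywater, Elkhorn, Hollowpine
Last habitat: Juniper with 52 animals

Round 1: Cedarfen=21 Elkhorn=5 Greywater=19 Hollowpine=4 Juniper=3 → close Cedarfen (overflow 16)
  21÷4 = 5 each, +1 to first 1
Round 2: Elkhorn=11 Greywater=24 Hollowpine=9 Juniper=8 → close Greywater (overflow 18)
  24÷3 = 8 each, +1 to first 0
Round 3: Elkhorn=19 Hollowpine=17 Juniper=16 → close Elkhorn (overflow 13)
  19÷2 = 9 each, +1 to first 1
Round 4: Hollowpine=27 Juniper=25 → close Hollowpine (overflow 18)
  27÷1 = 27 each, +1 to first 0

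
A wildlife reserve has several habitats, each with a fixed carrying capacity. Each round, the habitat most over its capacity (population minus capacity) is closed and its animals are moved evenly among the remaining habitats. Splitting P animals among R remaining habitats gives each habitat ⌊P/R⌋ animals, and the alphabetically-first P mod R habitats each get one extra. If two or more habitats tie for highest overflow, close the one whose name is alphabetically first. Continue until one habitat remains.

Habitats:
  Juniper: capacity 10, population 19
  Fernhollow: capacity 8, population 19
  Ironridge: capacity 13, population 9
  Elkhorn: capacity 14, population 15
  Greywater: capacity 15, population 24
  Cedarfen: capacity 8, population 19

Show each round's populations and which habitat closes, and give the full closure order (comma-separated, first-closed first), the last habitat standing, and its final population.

Round 1: Cedarfen=19 Elkhorn=15 Fernhollow=19 Greywater=24 Ironridge=9 Juniper=19 → close Cedarfen (overflow 11)
  19÷5 = 3 each, +1 to first 4
Round 2: Elkhorn=19 Fernhollow=23 Greywater=28 Ironridge=13 Juniper=22 → close Fernhollow (overflow 15)
  23÷4 = 5 each, +1 to first 3
Round 3: Elkhorn=25 Greywater=34 Ironridge=19 Juniper=27 → close Greywater (overflow 19)
  34÷3 = 11 each, +1 to first 1
Round 4: Elkhorn=37 Ironridge=30 Juniper=38 → close Juniper (overflow 28)
  38÷2 = 19 each, +1 to first 0
Round 5: Elkhorn=56 Ironridge=49 → close Elkhorn (overflow 42)
  56÷1 = 56 each, +1 to first 0

Closure order: Cedarfen, Fernhollow, Greywater, Juniper, Elkhorn
Last habitat: Ironridge with 105 animals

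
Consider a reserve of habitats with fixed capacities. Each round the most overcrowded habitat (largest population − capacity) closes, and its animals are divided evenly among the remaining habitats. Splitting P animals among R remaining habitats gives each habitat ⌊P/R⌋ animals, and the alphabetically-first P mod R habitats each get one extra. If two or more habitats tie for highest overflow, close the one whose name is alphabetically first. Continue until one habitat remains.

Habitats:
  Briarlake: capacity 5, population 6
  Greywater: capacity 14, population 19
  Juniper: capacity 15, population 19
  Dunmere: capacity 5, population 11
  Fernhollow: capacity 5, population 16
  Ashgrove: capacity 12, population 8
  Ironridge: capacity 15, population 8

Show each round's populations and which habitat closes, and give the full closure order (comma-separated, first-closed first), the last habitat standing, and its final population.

Round 1: Ashgrove=8 Briarlake=6 Dunmere=11 Fernhollow=16 Greywater=19 Ironridge=8 Juniper=19 → close Fernhollow (overflow 11)
  16÷6 = 2 each, +1 to first 4
Round 2: Ashgrove=11 Briarlake=9 Dunmere=14 Greywater=22 Ironridge=10 Juniper=21 → close Dunmere (overflow 9)
  14÷5 = 2 each, +1 to first 4
Round 3: Ashgrove=14 Briarlake=12 Greywater=25 Ironridge=13 Juniper=23 → close Greywater (overflow 11)
  25÷4 = 6 each, +1 to first 1
Round 4: Ashgrove=21 Briarlake=18 Ironridge=19 Juniper=29 → close Juniper (overflow 14)
  29÷3 = 9 each, +1 to first 2
Round 5: Ashgrove=31 Briarlake=28 Ironridge=28 → close Briarlake (overflow 23)
  28÷2 = 14 each, +1 to first 0
Round 6: Ashgrove=45 Ironridge=42 → close Ashgrove (overflow 33)
  45÷1 = 45 each, +1 to first 0

Closure order: Fernhollow, Dunmere, Greywater, Juniper, Briarlake, Ashgrove
Last habitat: Ironridge with 87 animals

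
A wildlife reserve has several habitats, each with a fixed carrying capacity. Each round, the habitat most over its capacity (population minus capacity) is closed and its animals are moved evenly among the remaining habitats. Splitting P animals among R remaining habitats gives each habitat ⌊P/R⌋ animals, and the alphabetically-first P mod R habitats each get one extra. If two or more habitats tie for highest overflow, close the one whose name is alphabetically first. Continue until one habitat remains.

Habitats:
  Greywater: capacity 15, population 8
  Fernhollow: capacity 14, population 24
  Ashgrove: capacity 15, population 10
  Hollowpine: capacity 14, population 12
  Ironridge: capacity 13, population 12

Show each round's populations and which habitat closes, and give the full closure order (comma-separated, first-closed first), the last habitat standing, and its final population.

Round 1: Ashgrove=10 Fernhollow=24 Greywater=8 Hollowpine=12 Ironridge=12 → close Fernhollow (overflow 10)
  24÷4 = 6 each, +1 to first 0
Round 2: Ashgrove=16 Greywater=14 Hollowpine=18 Ironridge=18 → close Ironridge (overflow 5)
  18÷3 = 6 each, +1 to first 0
Round 3: Ashgrove=22 Greywater=20 Hollowpine=24 → close Hollowpine (overflow 10)
  24÷2 = 12 each, +1 to first 0
Round 4: Ashgrove=34 Greywater=32 → close Ashgrove (overflow 19)
  34÷1 = 34 each, +1 to first 0

Closure order: Fernhollow, Ironridge, Hollowpine, Ashgrove
Last habitat: Greywater with 66 animals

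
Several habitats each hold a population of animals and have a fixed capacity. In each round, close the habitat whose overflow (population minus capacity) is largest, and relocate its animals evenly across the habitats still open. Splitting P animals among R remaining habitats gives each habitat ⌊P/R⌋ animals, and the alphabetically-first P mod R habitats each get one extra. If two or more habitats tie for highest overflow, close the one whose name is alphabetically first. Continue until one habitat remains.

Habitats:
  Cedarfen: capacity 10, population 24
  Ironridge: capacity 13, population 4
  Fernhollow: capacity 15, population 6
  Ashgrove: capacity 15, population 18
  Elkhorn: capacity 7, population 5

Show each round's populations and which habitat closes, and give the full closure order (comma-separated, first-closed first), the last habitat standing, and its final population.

Closure order: Cedarfen, Ashgrove, Elkhorn, Fernhollow
Last habitat: Ironridge with 57 animals

Round 1: Ashgrove=18 Cedarfen=24 Elkhorn=5 Fernhollow=6 Ironridge=4 → close Cedarfen (overflow 14)
  24÷4 = 6 each, +1 to first 0
Round 2: Ashgrove=24 Elkhorn=11 Fernhollow=12 Ironridge=10 → close Ashgrove (overflow 9)
  24÷3 = 8 each, +1 to first 0
Round 3: Elkhorn=19 Fernhollow=20 Ironridge=18 → close Elkhorn (overflow 12)
  19÷2 = 9 each, +1 to first 1
Round 4: Fernhollow=30 Ironridge=27 → close Fernhollow (overflow 15)
  30÷1 = 30 each, +1 to first 0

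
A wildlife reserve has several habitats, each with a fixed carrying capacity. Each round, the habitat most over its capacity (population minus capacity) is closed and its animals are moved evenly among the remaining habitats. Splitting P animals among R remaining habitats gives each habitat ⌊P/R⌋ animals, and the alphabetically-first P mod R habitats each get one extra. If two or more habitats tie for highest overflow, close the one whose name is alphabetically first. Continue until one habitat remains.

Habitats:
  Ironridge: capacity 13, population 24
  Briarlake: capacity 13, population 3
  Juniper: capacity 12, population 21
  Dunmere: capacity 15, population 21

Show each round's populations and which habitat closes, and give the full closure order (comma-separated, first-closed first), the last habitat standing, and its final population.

Closure order: Ironridge, Juniper, Dunmere
Last habitat: Briarlake with 69 animals

Round 1: Briarlake=3 Dunmere=21 Ironridge=24 Juniper=21 → close Ironridge (overflow 11)
  24÷3 = 8 each, +1 to first 0
Round 2: Briarlake=11 Dunmere=29 Juniper=29 → close Juniper (overflow 17)
  29÷2 = 14 each, +1 to first 1
Round 3: Briarlake=26 Dunmere=43 → close Dunmere (overflow 28)
  43÷1 = 43 each, +1 to first 0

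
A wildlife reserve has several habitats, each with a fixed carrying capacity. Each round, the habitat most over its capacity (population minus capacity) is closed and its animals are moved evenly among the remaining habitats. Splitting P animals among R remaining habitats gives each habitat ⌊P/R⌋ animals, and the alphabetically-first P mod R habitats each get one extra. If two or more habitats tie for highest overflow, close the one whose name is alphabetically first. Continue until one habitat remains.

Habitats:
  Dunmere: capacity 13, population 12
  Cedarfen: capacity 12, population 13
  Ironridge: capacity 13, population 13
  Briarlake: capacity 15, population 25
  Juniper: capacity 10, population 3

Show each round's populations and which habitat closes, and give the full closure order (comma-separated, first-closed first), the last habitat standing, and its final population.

Closure order: Briarlake, Cedarfen, Ironridge, Dunmere
Last habitat: Juniper with 66 animals

Round 1: Briarlake=25 Cedarfen=13 Dunmere=12 Ironridge=13 Juniper=3 → close Briarlake (overflow 10)
  25÷4 = 6 each, +1 to first 1
Round 2: Cedarfen=20 Dunmere=18 Ironridge=19 Juniper=9 → close Cedarfen (overflow 8)
  20÷3 = 6 each, +1 to first 2
Round 3: Dunmere=25 Ironridge=26 Juniper=15 → close Ironridge (overflow 13)
  26÷2 = 13 each, +1 to first 0
Round 4: Dunmere=38 Juniper=28 → close Dunmere (overflow 25)
  38÷1 = 38 each, +1 to first 0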